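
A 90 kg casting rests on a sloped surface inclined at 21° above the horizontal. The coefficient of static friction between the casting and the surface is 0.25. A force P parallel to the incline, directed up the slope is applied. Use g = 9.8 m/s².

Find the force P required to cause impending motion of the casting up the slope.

P ≈ 522 N

At impending motion up the slope, friction acts down-slope at its limit: f = μ_s N.
P is parallel to the surface, so N = m g cos θ = 823 N.
Along the incline: P = m g sin θ + μ_s N = 316 + 0.25×823 = 522 N.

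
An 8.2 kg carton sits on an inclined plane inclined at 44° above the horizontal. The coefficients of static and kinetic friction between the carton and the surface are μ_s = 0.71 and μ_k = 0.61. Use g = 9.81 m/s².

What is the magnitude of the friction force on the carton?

f ≈ 35.3 N (up the incline)

The normal reaction is N = m g cos θ = 57.87 N.
For equilibrium along the incline, friction must balance the weight component: f = m g sin θ = 55.88 N up the slope.
Static friction can supply at most μ_s N = 41.08 N.
Since |55.88| > 41.08 N, static friction cannot hold it; the carton slides down the incline and kinetic friction applies: f = μ_k N = 0.61 × 57.87 = 35.3 N.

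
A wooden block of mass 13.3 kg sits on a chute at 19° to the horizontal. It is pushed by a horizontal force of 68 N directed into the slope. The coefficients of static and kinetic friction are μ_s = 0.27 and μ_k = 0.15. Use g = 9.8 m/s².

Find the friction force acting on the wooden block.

f ≈ 21.9 N (down the incline)

Resolve perpendicular to the incline: N = m g cos θ + P sin θ = 13.3×9.8×cos 19° + 68×sin 19° = 145.4 N.
Parallel to the incline: P cos θ − m g sin θ = 64.3 − 42.43 = 21.86 N; the friction needed to balance this is 21.86 N acting down the slope.
The limit of static friction is μ_s N = 39.25 N.
Since 21.86 N is within the 39.25 N limit, the wooden block stays put and friction is exactly 21.9 N.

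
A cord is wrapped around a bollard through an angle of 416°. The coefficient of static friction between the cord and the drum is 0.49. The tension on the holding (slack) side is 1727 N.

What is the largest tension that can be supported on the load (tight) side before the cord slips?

At impending slip the capstan equation gives T₂/T₁ = e^{μβ} with β in radians.
β = 416° × π/180 = 7.261 rad.
e^{μβ} = e^{0.49×7.261} = 35.08.
T₂ = T₁ · e^{μβ} = 1727 × 35.08 = 60600 N.

T_max ≈ 60600 N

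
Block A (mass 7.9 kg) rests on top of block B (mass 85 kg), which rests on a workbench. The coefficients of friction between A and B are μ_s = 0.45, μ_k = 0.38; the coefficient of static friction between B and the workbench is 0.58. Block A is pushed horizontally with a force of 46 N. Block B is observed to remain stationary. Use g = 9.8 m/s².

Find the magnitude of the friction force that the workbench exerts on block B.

The normal force B exerts on A is simply A's weight, N₁ = 77.42 N.
So the A–B interface can sustain at most μ_s N₁ = 34.84 N of static friction.
P = 46 N exceeds that limit, so A slips over B and the interface friction becomes kinetic: f₁ = μ_k N₁ = 0.38×77.42 = 29.4 N.
By Newton's third law B feels 29.4 N forward from A. With B stationary, the floor's static friction on B balances it: f₂ = 29.4 N (well within μ_s(m_A+m_B)g = 528 N).

f ≈ 29.4 N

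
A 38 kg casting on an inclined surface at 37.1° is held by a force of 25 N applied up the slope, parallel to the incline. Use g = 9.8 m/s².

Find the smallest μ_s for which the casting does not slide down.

μ_s,min ≈ 0.672

N = m g cos θ = 297 N.
Friction must make up the shortfall along the incline: f = m g sin θ − P = 224.6 − 25 = 199.6 N.
At the threshold f = μ_s N, so μ_s,min = 199.6/297 = 0.672.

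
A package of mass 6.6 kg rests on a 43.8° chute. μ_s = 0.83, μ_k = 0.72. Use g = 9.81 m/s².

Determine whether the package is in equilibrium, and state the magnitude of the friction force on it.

f ≈ 33.6 N

N = m g cos θ = 46.7 N.
Down-slope weight component: m g sin θ = 44.8 N.
μ_s N = 38.8 N.
44.8 > 38.8 N, so it slides; kinetic friction f = μ_k N = 0.72×46.7 = 33.6 N.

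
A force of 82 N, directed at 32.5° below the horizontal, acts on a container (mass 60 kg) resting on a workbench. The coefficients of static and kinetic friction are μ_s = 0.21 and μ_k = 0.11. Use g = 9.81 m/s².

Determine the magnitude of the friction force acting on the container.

The vertical component of P adds to the normal force: N = m g + P sin α = 588.6 + 44.06 = 632.7 N.
Horizontally, friction must balance P cos α = 69.16 N.
μ_s N = 0.21 × 632.7 = 132.9 N.
69.16 ≤ 132.9 N → static; friction equals the required 69.2 N.

f ≈ 69.2 N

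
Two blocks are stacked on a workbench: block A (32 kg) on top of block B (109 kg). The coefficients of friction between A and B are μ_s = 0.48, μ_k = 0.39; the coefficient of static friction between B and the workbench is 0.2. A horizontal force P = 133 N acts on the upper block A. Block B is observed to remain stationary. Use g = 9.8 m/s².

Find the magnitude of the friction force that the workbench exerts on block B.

f ≈ 133 N

The normal force B exerts on A is simply A's weight, N₁ = 313.6 N.
So the A–B interface can sustain at most μ_s N₁ = 150.5 N of static friction.
Since P = 133 N ≤ 150.5 N, A does not slip on B; friction on A equals P = 133 N.
B experiences an equal 133 N forward from A (third law). B is in equilibrium, so the floor supplies f₂ = 133 N of static friction (limit μ_s(m_A+m_B)g = 276.4 N, not exceeded).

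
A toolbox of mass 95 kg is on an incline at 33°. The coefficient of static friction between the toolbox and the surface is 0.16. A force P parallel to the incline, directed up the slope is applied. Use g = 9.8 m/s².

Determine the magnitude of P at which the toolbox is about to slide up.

At impending motion up the slope, friction acts down-slope at its limit: f = μ_s N.
P is parallel to the surface, so N = m g cos θ = 781 N.
Along the incline: P = m g sin θ + μ_s N = 507 + 0.16×781 = 632 N.

P ≈ 632 N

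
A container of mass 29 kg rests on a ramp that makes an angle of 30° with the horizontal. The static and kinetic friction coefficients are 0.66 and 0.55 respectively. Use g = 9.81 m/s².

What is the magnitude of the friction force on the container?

The normal reaction is N = m g cos θ = 246.4 N.
Along the slope the weight component is m g sin θ = 142.2 N; friction must supply exactly this, acting up-slope.
Maximum static friction available: μ_s N = 0.66 × 246.4 = 162.6 N.
Since |142.2| ≤ 162.6 N, static friction is sufficient; f equals the required value, not μ_s N.

f ≈ 142 N (up the incline)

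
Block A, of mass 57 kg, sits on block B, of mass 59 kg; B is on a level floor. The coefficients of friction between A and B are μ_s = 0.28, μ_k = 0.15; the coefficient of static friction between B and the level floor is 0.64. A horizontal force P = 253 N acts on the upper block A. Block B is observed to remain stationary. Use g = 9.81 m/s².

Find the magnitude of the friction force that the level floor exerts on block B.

Between the blocks, N₁ = m_A g = 559.2 N.
So the A–B interface can sustain at most μ_s N₁ = 156.6 N of static friction.
P = 253 N exceeds that limit, so A slips over B and the interface friction becomes kinetic: f₁ = μ_k N₁ = 0.15×559.2 = 83.9 N.
B experiences an equal 83.9 N forward from A (third law). B is in equilibrium, so the floor supplies f₂ = 83.9 N of static friction (limit μ_s(m_A+m_B)g = 728.3 N, not exceeded).

f ≈ 83.9 N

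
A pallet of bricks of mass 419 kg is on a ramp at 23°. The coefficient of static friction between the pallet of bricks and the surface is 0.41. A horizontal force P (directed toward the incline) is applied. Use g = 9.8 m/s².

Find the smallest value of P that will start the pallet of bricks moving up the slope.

At impending motion up the slope, friction acts down-slope at its limit: f = μ_s N.
Perpendicular to the incline: N = m g cos θ + P sin θ.
Along the incline: P cos θ = m g sin θ + μ_s N = m g sin θ + μ_s (m g cos θ + P sin θ).
Solving, P (cos θ − μ_s sin θ) = m g (sin θ + μ_s cos θ), so P = 419×9.8×(sin 23° + 0.41 cos 23°)/(cos 23° − 0.41 sin 23°) = 4110×0.7681/0.7603 = 4150 N.

P ≈ 4150 N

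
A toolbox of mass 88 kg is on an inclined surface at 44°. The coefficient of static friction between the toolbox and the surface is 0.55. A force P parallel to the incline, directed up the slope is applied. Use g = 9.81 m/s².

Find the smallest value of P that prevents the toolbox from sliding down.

The toolbox tends to slide down (tan θ > μ_s), so at the point of impending slip friction acts up-slope at its limit: f = μ_s N.
P is parallel to the surface, so N = m g cos θ = 621 N.
Along the incline: P + μ_s N = m g sin θ, so P = 600 − 0.55×621 = 258 N.

P_min ≈ 258 N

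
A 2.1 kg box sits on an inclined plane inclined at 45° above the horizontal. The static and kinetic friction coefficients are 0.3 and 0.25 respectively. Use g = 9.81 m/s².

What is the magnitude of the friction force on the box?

f ≈ 3.64 N (up the incline)

Normal force: N = m g cos θ = 2.1 × 9.81 × cos 45° = 14.57 N.
For equilibrium along the incline, friction must balance the weight component: f = m g sin θ = 14.57 N up the slope.
Static friction can supply at most μ_s N = 4.37 N.
Since |14.57| > 4.37 N, static friction cannot hold it; the box slides down the incline and kinetic friction applies: f = μ_k N = 0.25 × 14.57 = 3.64 N.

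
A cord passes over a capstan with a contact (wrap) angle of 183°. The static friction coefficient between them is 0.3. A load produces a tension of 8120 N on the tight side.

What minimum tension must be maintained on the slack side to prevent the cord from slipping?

T_min ≈ 3110 N

Capstan equation at impending slip: T_tight/T_slack = e^{μβ}.
β = 183° = 3.194 rad; e^{μβ} = e^{0.3×3.194} = 2.607.
T_slack = T_tight / e^{μβ} = 8120 / 2.607 = 3110 N.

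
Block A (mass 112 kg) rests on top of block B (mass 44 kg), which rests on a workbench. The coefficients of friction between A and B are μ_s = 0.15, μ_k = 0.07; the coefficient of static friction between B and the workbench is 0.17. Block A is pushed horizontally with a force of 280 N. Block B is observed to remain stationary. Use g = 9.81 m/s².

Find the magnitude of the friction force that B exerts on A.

f ≈ 76.9 N

The normal force B exerts on A is simply A's weight, N₁ = 1099 N.
So the A–B interface can sustain at most μ_s N₁ = 164.8 N of static friction.
Since P = 280 N > 164.8 N, A slides on B; the A–B friction is kinetic: f₁ = μ_k N₁ = 0.07×1099 = 76.9 N.
By Newton's third law B feels 76.9 N forward from A. With B stationary, the floor's static friction on B balances it: f₂ = 76.9 N (well within μ_s(m_A+m_B)g = 260.2 N).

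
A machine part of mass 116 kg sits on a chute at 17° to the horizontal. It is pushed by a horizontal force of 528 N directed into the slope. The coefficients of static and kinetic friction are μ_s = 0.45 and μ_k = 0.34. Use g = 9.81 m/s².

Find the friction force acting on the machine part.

f ≈ 172 N (down the incline)

Resolve perpendicular to the incline: N = m g cos θ + P sin θ = 116×9.81×cos 17° + 528×sin 17° = 1243 N.
Along the incline, the net driving force (taking up-slope positive) is P cos θ − m g sin θ = 504.9 − 332.7 = 172.2 N, so equilibrium requires friction f = -172.2 N (down-slope).
The limit of static friction is μ_s N = 559.2 N.
Since 172.2 N is within the 559.2 N limit, the machine part stays put and friction is exactly 172 N.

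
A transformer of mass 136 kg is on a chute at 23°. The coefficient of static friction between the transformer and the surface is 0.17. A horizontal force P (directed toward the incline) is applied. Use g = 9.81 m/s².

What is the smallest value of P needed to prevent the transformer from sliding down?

The transformer tends to slide down (tan θ > μ_s), so at the point of impending slip friction acts up-slope at its limit: f = μ_s N.
Perpendicular to the incline: N = m g cos θ + P sin θ.
Along the incline: P cos θ + μ_s N = m g sin θ, i.e. P cos θ + μ_s (m g cos θ + P sin θ) = m g sin θ.
Solving, P (cos θ + μ_s sin θ) = m g (sin θ − μ_s cos θ), so P = 1330×0.2342/0.9869 = 317 N.

P_min ≈ 317 N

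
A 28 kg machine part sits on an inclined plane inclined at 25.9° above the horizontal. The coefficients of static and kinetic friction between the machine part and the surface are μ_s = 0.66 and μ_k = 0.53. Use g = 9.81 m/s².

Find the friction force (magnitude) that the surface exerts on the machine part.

f ≈ 120 N (up the incline)

The normal reaction is N = m g cos θ = 247.1 N.
Along the slope the weight component is m g sin θ = 120 N; friction must supply exactly this, acting up-slope.
Maximum static friction available: μ_s N = 0.66 × 247.1 = 163.1 N.
Since |120| ≤ 163.1 N, static friction is sufficient; f equals the required value, not μ_s N.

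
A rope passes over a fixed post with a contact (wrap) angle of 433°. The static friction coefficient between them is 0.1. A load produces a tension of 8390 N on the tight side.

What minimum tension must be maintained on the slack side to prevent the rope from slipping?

Capstan equation at impending slip: T_tight/T_slack = e^{μβ}.
β = 433° = 7.557 rad; e^{μβ} = e^{0.1×7.557} = 2.129.
T_slack = T_tight / e^{μβ} = 8390 / 2.129 = 3940 N.

T_min ≈ 3940 N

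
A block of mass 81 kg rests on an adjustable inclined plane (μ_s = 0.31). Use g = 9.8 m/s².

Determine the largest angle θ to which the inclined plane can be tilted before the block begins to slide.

At the slip threshold, m g sin θ = μ_s · m g cos θ, so tan θ = μ_s.
θ_max = arctan(0.31) = 17.2°.

θ_max ≈ 17.2°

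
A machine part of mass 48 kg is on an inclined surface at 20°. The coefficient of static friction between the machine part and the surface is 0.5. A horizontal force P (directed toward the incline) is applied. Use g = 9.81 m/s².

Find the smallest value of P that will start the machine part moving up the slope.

At impending motion up the slope, friction acts down-slope at its limit: f = μ_s N.
Perpendicular to the incline: N = m g cos θ + P sin θ.
Along the incline: P cos θ = m g sin θ + μ_s N = m g sin θ + μ_s (m g cos θ + P sin θ).
Solving, P (cos θ − μ_s sin θ) = m g (sin θ + μ_s cos θ), so P = 48×9.81×(sin 20° + 0.5 cos 20°)/(cos 20° − 0.5 sin 20°) = 471×0.8119/0.7687 = 497 N.

P ≈ 497 N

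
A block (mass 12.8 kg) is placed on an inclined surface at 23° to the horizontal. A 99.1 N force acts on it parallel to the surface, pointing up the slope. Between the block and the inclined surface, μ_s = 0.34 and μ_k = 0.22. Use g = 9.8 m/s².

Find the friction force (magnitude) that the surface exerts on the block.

The normal reaction is N = m g cos θ = 115.5 N.
For equilibrium along the incline the friction force must supply f = m g sin θ − P = 49.01 − 99.1 = -50.09 N (positive meaning up-slope).
The static-friction ceiling is μ_s N = 0.34 × 115.5 = 39.26 N.
|-50.09| exceeds 39.26 N, so the block slips up-slope; friction is kinetic, f = μ_k N = 0.22×115.5 = 25.4 N.

f ≈ 25.4 N (down the incline)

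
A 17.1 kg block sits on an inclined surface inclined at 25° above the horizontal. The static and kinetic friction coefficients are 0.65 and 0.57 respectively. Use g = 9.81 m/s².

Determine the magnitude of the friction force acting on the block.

f ≈ 70.9 N (up the incline)

Perpendicular to the surface, N = m g cos θ = 17.1·9.81·cos 25° = 152 N.
Along the slope the weight component is m g sin θ = 70.89 N; friction must supply exactly this, acting up-slope.
Maximum static friction available: μ_s N = 0.65 × 152 = 98.82 N.
Since |70.89| ≤ 98.82 N, static friction is sufficient; f equals the required value, not μ_s N.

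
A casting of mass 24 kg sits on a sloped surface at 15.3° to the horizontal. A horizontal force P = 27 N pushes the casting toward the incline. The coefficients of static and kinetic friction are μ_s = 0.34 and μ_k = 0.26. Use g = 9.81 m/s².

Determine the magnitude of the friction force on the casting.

f ≈ 36.1 N (up the incline)

Resolve perpendicular to the incline: N = m g cos θ + P sin θ = 24×9.81×cos 15.3° + 27×sin 15.3° = 234.2 N.
Along the incline, the net driving force (taking up-slope positive) is P cos θ − m g sin θ = 26.04 − 62.13 = -36.08 N, so equilibrium requires friction f = 36.08 N (up-slope).
Maximum static friction: μ_s N = 0.34 × 234.2 = 79.63 N.
Since 36.08 N is within the 79.63 N limit, the casting stays put and friction is exactly 36.1 N.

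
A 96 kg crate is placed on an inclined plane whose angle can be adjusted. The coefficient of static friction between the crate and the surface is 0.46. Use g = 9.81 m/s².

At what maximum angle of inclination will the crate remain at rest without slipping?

At the slip threshold, m g sin θ = μ_s · m g cos θ, so tan θ = μ_s.
θ_max = arctan(0.46) = 24.7°.

θ_max ≈ 24.7°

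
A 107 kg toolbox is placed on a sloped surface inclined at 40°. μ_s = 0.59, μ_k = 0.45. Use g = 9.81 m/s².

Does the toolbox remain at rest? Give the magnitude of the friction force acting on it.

N = m g cos θ = 804 N.
Down-slope weight component: m g sin θ = 675 N.
μ_s N = 474 N.
675 > 474 N, so it slides; kinetic friction f = μ_k N = 0.45×804 = 362 N.

f ≈ 362 N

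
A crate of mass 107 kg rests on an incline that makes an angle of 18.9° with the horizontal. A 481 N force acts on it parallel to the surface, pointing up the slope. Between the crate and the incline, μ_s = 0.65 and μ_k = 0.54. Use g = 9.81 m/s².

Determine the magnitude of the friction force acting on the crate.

f ≈ 141 N (down the incline)

Normal force: N = m g cos θ = 107 × 9.81 × cos 18.9° = 993.1 N.
The friction needed for equilibrium is m g sin θ − P = 340 − 481 = -141 N, measured positive up-slope.
The static-friction ceiling is μ_s N = 0.65 × 993.1 = 645.5 N.
Since |-141| ≤ 645.5 N, the crate remains in static equilibrium and friction takes exactly the required value.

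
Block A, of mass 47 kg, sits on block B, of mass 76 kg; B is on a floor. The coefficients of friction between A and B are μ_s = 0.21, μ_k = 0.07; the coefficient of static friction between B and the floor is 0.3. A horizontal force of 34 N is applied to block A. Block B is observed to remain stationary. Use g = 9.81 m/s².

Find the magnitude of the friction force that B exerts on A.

Between the blocks, N₁ = m_A g = 461.1 N.
So the A–B interface can sustain at most μ_s N₁ = 96.82 N of static friction.
Since P = 34 N ≤ 96.82 N, A does not slip on B; friction on A equals P = 34 N.
B experiences an equal 34 N forward from A (third law). B is in equilibrium, so the floor supplies f₂ = 34 N of static friction (limit μ_s(m_A+m_B)g = 362 N, not exceeded).

f ≈ 34 N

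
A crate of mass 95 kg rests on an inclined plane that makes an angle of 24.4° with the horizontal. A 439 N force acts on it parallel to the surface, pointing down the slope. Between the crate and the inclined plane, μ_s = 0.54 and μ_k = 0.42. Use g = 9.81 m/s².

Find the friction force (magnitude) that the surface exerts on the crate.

Normal force: N = m g cos θ = 95 × 9.81 × cos 24.4° = 848.7 N.
For equilibrium along the incline the friction force must supply f = m g sin θ + P = 385 + 439 = 824 N (positive meaning up-slope).
Static friction can supply at most μ_s N = 458.3 N.
|824| exceeds 458.3 N, so the crate slips down-slope; friction is kinetic, f = μ_k N = 0.42×848.7 = 356 N.

f ≈ 356 N (up the incline)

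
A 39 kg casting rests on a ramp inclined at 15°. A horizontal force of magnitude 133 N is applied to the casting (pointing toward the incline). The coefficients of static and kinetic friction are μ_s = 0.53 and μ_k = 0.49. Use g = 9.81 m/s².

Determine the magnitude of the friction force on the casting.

Resolve perpendicular to the incline: N = m g cos θ + P sin θ = 39×9.81×cos 15° + 133×sin 15° = 404 N.
Parallel to the incline: P cos θ − m g sin θ = 128.5 − 99.02 = 29.45 N; the friction needed to balance this is 29.45 N acting down the slope.
Maximum static friction: μ_s N = 0.53 × 404 = 214.1 N.
|f_req| = 29.45 ≤ 214.1 N → the casting is in equilibrium; friction equals the required value.

f ≈ 29.4 N (down the incline)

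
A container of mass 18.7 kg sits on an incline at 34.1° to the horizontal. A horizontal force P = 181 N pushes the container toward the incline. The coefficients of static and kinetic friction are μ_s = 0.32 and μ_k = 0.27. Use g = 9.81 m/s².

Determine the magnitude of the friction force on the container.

f ≈ 47 N (down the incline)

Resolve perpendicular to the incline: N = m g cos θ + P sin θ = 18.7×9.81×cos 34.1° + 181×sin 34.1° = 253.4 N.
Parallel to the incline: P cos θ − m g sin θ = 149.9 − 102.8 = 47.03 N; the friction needed to balance this is 47.03 N acting down the slope.
The limit of static friction is μ_s N = 81.08 N.
Since 47.03 N is within the 81.08 N limit, the container stays put and friction is exactly 47 N.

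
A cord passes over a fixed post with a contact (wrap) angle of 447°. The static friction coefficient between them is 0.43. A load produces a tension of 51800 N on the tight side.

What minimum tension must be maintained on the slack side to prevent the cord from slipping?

T_min ≈ 1810 N

Capstan equation at impending slip: T_tight/T_slack = e^{μβ}.
β = 447° = 7.802 rad; e^{μβ} = e^{0.43×7.802} = 28.64.
T_slack = T_tight / e^{μβ} = 51800 / 28.64 = 1810 N.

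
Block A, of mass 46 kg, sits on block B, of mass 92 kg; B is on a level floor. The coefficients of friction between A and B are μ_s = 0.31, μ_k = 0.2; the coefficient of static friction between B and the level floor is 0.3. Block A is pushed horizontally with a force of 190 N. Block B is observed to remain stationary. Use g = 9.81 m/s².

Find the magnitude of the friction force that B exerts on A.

The normal force B exerts on A is simply A's weight, N₁ = 451.3 N.
Maximum static friction on A from B: μ_s N₁ = 0.31×451.3 = 139.9 N.
Since P = 190 N > 139.9 N, A slides on B; the A–B friction is kinetic: f₁ = μ_k N₁ = 0.2×451.3 = 90.3 N.
By Newton's third law B feels 90.3 N forward from A. With B stationary, the floor's static friction on B balances it: f₂ = 90.3 N (well within μ_s(m_A+m_B)g = 406.1 N).

f ≈ 90.3 N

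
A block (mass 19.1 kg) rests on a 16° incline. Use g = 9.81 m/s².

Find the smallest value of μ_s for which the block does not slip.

μ_s,min ≈ 0.287

At the slip threshold m g sin θ = μ_s m g cos θ, so μ_s,min = tan θ.
μ_s,min = tan 16° = 0.287.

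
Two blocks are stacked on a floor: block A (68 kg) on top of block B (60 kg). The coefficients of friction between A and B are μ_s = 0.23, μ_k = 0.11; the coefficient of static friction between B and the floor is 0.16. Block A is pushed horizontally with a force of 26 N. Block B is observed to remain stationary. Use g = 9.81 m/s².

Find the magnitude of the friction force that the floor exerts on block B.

f ≈ 26 N

Normal force at the A–B interface: N₁ = m_A g = 667.1 N.
So the A–B interface can sustain at most μ_s N₁ = 153.4 N of static friction.
Since P = 26 N ≤ 153.4 N, A does not slip on B; friction on A equals P = 26 N.
B experiences an equal 26 N forward from A (third law). B is in equilibrium, so the floor supplies f₂ = 26 N of static friction (limit μ_s(m_A+m_B)g = 200.9 N, not exceeded).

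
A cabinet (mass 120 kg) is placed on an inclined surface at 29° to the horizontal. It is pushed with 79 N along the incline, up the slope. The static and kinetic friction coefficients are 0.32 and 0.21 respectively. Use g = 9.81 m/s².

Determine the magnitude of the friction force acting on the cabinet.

The normal reaction is N = m g cos θ = 1030 N.
For equilibrium along the incline the friction force must supply f = m g sin θ − P = 570.7 − 79 = 491.7 N (positive meaning up-slope).
The static-friction ceiling is μ_s N = 0.32 × 1030 = 329.5 N.
|491.7| exceeds 329.5 N, so the cabinet slips down-slope; friction is kinetic, f = μ_k N = 0.21×1030 = 216 N.

f ≈ 216 N (up the incline)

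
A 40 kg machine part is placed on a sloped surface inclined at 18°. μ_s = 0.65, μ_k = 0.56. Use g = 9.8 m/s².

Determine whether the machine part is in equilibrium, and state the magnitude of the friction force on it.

f ≈ 121 N

N = m g cos θ = 373 N.
Down-slope weight component: m g sin θ = 121 N.
μ_s N = 242 N.
121 ≤ 242 N, so it stays put; friction = 121 N.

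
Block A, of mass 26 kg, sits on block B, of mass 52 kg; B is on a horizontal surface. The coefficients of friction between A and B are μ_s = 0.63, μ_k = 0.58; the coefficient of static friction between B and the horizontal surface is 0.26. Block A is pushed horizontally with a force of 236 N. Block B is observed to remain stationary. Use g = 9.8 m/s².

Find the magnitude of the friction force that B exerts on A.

The normal force B exerts on A is simply A's weight, N₁ = 254.8 N.
Maximum static friction on A from B: μ_s N₁ = 0.63×254.8 = 160.5 N.
Since P = 236 N > 160.5 N, A slides on B; the A–B friction is kinetic: f₁ = μ_k N₁ = 0.58×254.8 = 148 N.
B experiences an equal 148 N forward from A (third law). B is in equilibrium, so the floor supplies f₂ = 148 N of static friction (limit μ_s(m_A+m_B)g = 198.7 N, not exceeded).

f ≈ 148 N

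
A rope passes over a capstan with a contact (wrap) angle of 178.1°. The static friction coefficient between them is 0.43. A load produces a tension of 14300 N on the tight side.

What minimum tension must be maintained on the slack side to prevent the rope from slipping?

T_min ≈ 3760 N

Capstan equation at impending slip: T_tight/T_slack = e^{μβ}.
β = 178.1° = 3.108 rad; e^{μβ} = e^{0.43×3.108} = 3.806.
T_slack = T_tight / e^{μβ} = 14300 / 3.806 = 3760 N.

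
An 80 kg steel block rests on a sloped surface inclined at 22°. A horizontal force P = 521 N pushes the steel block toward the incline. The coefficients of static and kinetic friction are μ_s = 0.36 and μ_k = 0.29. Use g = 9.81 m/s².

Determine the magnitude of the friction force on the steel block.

f ≈ 189 N (down the incline)

Resolve perpendicular to the incline: N = m g cos θ + P sin θ = 80×9.81×cos 22° + 521×sin 22° = 922.8 N.
Along the incline, the net driving force (taking up-slope positive) is P cos θ − m g sin θ = 483.1 − 294 = 189.1 N, so equilibrium requires friction f = -189.1 N (down-slope).
The limit of static friction is μ_s N = 332.2 N.
|f_req| = 189.1 ≤ 332.2 N → the steel block is in equilibrium; friction equals the required value.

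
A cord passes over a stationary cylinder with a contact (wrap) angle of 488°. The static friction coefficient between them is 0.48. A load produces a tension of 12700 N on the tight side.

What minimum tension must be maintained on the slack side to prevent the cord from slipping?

Capstan equation at impending slip: T_tight/T_slack = e^{μβ}.
β = 488° = 8.517 rad; e^{μβ} = e^{0.48×8.517} = 59.64.
T_slack = T_tight / e^{μβ} = 12700 / 59.64 = 213 N.

T_min ≈ 213 N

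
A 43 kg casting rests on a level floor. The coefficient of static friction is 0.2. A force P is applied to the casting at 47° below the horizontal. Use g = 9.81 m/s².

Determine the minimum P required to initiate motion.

N = m g + P sin α (the push presses the casting into the level floor).
At impending slip, P cos α = μ_s N = μ_s (m g + P sin α).
Solving: P (cos α − μ_s sin α) = μ_s m g → P = 0.2×422/(cos 47° − 0.2 sin 47°) = 84.4/0.5357 = 157 N.

P ≈ 157 N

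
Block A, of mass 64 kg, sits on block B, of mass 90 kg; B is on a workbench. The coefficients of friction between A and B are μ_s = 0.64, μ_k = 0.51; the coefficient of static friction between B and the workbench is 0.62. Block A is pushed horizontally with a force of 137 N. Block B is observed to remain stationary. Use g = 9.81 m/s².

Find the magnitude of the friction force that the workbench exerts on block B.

Normal force at the A–B interface: N₁ = m_A g = 627.8 N.
Maximum static friction on A from B: μ_s N₁ = 0.64×627.8 = 401.8 N.
Since P = 137 N ≤ 401.8 N, A does not slip on B; friction on A equals P = 137 N.
B experiences an equal 137 N forward from A (third law). B is in equilibrium, so the floor supplies f₂ = 137 N of static friction (limit μ_s(m_A+m_B)g = 936.7 N, not exceeded).

f ≈ 137 N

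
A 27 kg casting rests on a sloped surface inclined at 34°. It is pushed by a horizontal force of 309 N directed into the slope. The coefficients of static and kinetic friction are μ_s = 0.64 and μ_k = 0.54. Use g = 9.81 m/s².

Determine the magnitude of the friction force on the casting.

Normal direction: N = m g cos θ + P sin θ = 392.4 N.
Parallel to the incline: P cos θ − m g sin θ = 256.2 − 148.1 = 108.1 N; the friction needed to balance this is 108.1 N acting down the slope.
Maximum static friction: μ_s N = 0.64 × 392.4 = 251.1 N.
Since 108.1 N is within the 251.1 N limit, the casting stays put and friction is exactly 108 N.

f ≈ 108 N (down the incline)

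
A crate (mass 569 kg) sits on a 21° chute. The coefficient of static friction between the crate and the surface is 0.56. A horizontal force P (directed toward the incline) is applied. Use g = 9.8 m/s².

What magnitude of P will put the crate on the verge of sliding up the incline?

At impending motion up the slope, friction acts down-slope at its limit: f = μ_s N.
Perpendicular to the incline: N = m g cos θ + P sin θ.
Along the incline: P cos θ = m g sin θ + μ_s N = m g sin θ + μ_s (m g cos θ + P sin θ).
Solving, P (cos θ − μ_s sin θ) = m g (sin θ + μ_s cos θ), so P = 569×9.8×(sin 21° + 0.56 cos 21°)/(cos 21° − 0.56 sin 21°) = 5580×0.8812/0.7329 = 6700 N.

P ≈ 6700 N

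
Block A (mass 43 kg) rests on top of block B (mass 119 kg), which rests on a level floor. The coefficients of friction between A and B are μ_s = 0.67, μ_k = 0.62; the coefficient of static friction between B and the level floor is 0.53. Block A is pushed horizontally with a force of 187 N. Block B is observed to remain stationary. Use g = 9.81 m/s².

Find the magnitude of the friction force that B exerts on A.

The normal force B exerts on A is simply A's weight, N₁ = 421.8 N.
Maximum static friction on A from B: μ_s N₁ = 0.67×421.8 = 282.6 N.
Since P = 187 N ≤ 282.6 N, A does not slip on B; friction on A equals P = 187 N.
By Newton's third law B feels 187 N forward from A. With B stationary, the floor's static friction on B balances it: f₂ = 187 N (well within μ_s(m_A+m_B)g = 842.3 N).

f ≈ 187 N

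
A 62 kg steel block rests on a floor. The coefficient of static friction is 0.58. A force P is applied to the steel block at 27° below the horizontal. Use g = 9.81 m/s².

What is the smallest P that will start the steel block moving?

P ≈ 562 N

N = m g + P sin α (the push presses the steel block into the floor).
At impending slip, P cos α = μ_s N = μ_s (m g + P sin α).
Solving: P (cos α − μ_s sin α) = μ_s m g → P = 0.58×608/(cos 27° − 0.58 sin 27°) = 353/0.6277 = 562 N.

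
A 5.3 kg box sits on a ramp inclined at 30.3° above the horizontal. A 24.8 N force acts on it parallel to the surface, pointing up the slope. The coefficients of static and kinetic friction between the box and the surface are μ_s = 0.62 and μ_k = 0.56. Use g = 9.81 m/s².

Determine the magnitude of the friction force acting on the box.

Normal force: N = m g cos θ = 5.3 × 9.81 × cos 30.3° = 44.89 N.
The friction needed for equilibrium is m g sin θ − P = 26.23 − 24.8 = 1.432 N, measured positive up-slope.
Static friction can supply at most μ_s N = 27.83 N.
Since |1.432| ≤ 27.83 N, the box remains in static equilibrium and friction takes exactly the required value.

f ≈ 1.43 N (up the incline)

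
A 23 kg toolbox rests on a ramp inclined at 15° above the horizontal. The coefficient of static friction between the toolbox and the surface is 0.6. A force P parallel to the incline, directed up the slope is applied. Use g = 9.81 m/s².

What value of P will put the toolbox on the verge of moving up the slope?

P ≈ 189 N

At impending motion up the slope, friction acts down-slope at its limit: f = μ_s N.
P is parallel to the surface, so N = m g cos θ = 218 N.
Along the incline: P = m g sin θ + μ_s N = 58.4 + 0.6×218 = 189 N.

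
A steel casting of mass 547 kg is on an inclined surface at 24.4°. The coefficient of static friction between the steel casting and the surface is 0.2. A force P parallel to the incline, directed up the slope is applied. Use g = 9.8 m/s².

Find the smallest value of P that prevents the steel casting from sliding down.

P_min ≈ 1240 N

The steel casting tends to slide down (tan θ > μ_s), so at the point of impending slip friction acts up-slope at its limit: f = μ_s N.
P is parallel to the surface, so N = m g cos θ = 4880 N.
Along the incline: P + μ_s N = m g sin θ, so P = 2210 − 0.2×4880 = 1240 N.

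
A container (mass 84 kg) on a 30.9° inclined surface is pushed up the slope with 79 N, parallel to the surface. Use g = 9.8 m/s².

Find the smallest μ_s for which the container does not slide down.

μ_s,min ≈ 0.487

N = m g cos θ = 706.4 N.
Friction must make up the shortfall along the incline: f = m g sin θ − P = 422.7 − 79 = 343.7 N.
At the threshold f = μ_s N, so μ_s,min = 343.7/706.4 = 0.487.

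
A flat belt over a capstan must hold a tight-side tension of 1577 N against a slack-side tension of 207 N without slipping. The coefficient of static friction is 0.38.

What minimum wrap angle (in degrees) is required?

T₂/T₁ = e^{μβ} → β = ln(T₂/T₁)/μ.
β = ln(1577/207)/0.38 = 2.031/0.38 = 5.344 rad.
In degrees: β = 5.344 × 180/π = 306°.

β_min ≈ 306°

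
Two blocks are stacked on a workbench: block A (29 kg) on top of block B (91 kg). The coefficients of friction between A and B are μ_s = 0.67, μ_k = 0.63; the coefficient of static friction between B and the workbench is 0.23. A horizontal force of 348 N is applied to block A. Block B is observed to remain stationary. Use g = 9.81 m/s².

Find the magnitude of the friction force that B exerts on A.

f ≈ 179 N

The normal force B exerts on A is simply A's weight, N₁ = 284.5 N.
Maximum static friction on A from B: μ_s N₁ = 0.67×284.5 = 190.6 N.
P = 348 N exceeds that limit, so A slips over B and the interface friction becomes kinetic: f₁ = μ_k N₁ = 0.63×284.5 = 179 N.
B experiences an equal 179 N forward from A (third law). B is in equilibrium, so the floor supplies f₂ = 179 N of static friction (limit μ_s(m_A+m_B)g = 270.8 N, not exceeded).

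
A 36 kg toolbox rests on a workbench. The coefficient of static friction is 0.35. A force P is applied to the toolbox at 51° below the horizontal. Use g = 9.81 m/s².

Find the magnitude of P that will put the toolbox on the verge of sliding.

N = m g + P sin α (the push presses the toolbox into the workbench).
At impending slip, P cos α = μ_s N = μ_s (m g + P sin α).
Solving: P (cos α − μ_s sin α) = μ_s m g → P = 0.35×353/(cos 51° − 0.35 sin 51°) = 124/0.3573 = 346 N.

P ≈ 346 N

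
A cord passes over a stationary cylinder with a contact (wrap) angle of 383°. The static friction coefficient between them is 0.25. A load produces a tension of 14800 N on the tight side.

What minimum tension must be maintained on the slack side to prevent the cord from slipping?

Capstan equation at impending slip: T_tight/T_slack = e^{μβ}.
β = 383° = 6.685 rad; e^{μβ} = e^{0.25×6.685} = 5.318.
T_slack = T_tight / e^{μβ} = 14800 / 5.318 = 2780 N.

T_min ≈ 2780 N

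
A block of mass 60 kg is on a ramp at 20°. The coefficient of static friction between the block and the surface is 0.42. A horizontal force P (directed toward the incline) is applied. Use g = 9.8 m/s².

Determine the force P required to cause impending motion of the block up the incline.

At impending motion up the slope, friction acts down-slope at its limit: f = μ_s N.
Perpendicular to the incline: N = m g cos θ + P sin θ.
Along the incline: P cos θ = m g sin θ + μ_s N = m g sin θ + μ_s (m g cos θ + P sin θ).
Solving, P (cos θ − μ_s sin θ) = m g (sin θ + μ_s cos θ), so P = 60×9.8×(sin 20° + 0.42 cos 20°)/(cos 20° − 0.42 sin 20°) = 588×0.7367/0.796 = 544 N.

P ≈ 544 N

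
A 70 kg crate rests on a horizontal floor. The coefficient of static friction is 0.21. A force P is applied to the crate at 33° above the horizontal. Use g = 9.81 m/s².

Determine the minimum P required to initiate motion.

N = m g − P sin α (the pull lifts the crate).
At impending slip, P cos α = μ_s N = μ_s (m g − P sin α).
Solving: P (cos α + μ_s sin α) = μ_s m g → P = 0.21×687/(cos 33° + 0.21 sin 33°) = 144/0.953 = 151 N.

P ≈ 151 N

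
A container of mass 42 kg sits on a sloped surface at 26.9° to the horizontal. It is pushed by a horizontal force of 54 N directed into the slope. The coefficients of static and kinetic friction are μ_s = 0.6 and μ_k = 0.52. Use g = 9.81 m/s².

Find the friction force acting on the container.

Normal direction: N = m g cos θ + P sin θ = 391.9 N.
Parallel to the incline: P cos θ − m g sin θ = 48.16 − 186.4 = -138.3 N; the friction needed to balance this is 138.3 N acting up the slope.
The limit of static friction is μ_s N = 235.1 N.
|f_req| = 138.3 ≤ 235.1 N → the container is in equilibrium; friction equals the required value.

f ≈ 138 N (up the incline)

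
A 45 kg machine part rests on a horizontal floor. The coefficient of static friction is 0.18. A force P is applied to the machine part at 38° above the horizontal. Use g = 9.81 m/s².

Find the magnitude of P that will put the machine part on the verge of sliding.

N = m g − P sin α (the pull lifts the machine part).
At impending slip, P cos α = μ_s N = μ_s (m g − P sin α).
Solving: P (cos α + μ_s sin α) = μ_s m g → P = 0.18×441/(cos 38° + 0.18 sin 38°) = 79.5/0.8988 = 88.4 N.

P ≈ 88.4 N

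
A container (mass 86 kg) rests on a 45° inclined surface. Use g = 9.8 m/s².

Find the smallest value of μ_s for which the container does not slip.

At the slip threshold m g sin θ = μ_s m g cos θ, so μ_s,min = tan θ.
μ_s,min = tan 45° = 1.

μ_s,min ≈ 1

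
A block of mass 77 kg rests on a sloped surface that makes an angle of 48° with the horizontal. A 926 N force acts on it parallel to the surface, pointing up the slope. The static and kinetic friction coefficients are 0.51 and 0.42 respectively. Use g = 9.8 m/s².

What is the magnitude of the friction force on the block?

Normal force: N = m g cos θ = 77 × 9.8 × cos 48° = 504.9 N.
Parallel to the incline, ΣF = 0 gives f = m g sin θ − P = 560.8 − 926 = -365.2 N (up-slope positive).
The static-friction ceiling is μ_s N = 0.51 × 504.9 = 257.5 N.
Since |-365.2| > 257.5 N, static friction cannot hold it; the block slides up the incline and kinetic friction applies: f = μ_k N = 0.42 × 504.9 = 212 N.

f ≈ 212 N (down the incline)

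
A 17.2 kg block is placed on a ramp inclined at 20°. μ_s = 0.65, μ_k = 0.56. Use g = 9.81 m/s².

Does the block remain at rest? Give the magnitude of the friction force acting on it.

N = m g cos θ = 159 N.
Down-slope weight component: m g sin θ = 57.7 N.
μ_s N = 103 N.
57.7 ≤ 103 N, so it stays put; friction = 57.7 N.

f ≈ 57.7 N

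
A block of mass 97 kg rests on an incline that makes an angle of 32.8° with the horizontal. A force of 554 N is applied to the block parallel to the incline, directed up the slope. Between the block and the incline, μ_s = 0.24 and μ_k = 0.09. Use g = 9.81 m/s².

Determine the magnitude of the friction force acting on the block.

Normal force: N = m g cos θ = 97 × 9.81 × cos 32.8° = 799.9 N.
Parallel to the incline, ΣF = 0 gives f = m g sin θ − P = 515.5 − 554 = -38.53 N (up-slope positive).
The static-friction ceiling is μ_s N = 0.24 × 799.9 = 192 N.
Since |-38.53| ≤ 192 N, the block remains in static equilibrium and friction takes exactly the required value.

f ≈ 38.5 N (down the incline)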